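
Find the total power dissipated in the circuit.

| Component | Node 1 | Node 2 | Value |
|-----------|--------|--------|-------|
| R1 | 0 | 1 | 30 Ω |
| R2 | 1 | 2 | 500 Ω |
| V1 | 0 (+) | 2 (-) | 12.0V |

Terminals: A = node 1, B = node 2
Nodal analysis, taking node 2 as the 0 V reference.
Source V1 fixes V_0 = 12 V.
KCL at each unknown node (sum of currents leaving = 0; resistances in Ω):
  Node 1: (V_1 - 12)/30 + (V_1 - 0)/500 = 0
Collecting terms: 0.03533 × V_1 = 0.4  =>  V_1 = 11.32 V
Power in each resistor, P = (ΔV)²/R:
  P_R1 = (12 - 11.32)²/30 = 0.01538 W
  P_R2 = (11.32 - 0)²/500 = 0.2563 W
P_total = P_R1 + P_R2 = 0.2717 W

Final answer: 0.2717 W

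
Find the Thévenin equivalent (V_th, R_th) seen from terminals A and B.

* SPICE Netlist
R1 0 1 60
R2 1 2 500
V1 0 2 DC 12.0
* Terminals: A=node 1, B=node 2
Step 1 — V_th is the open-circuit voltage V_A - V_B (nothing connected across the terminals).
Nodal analysis, taking node 2 as the 0 V reference.
Source V1 fixes V_0 = 12 V.
KCL at each unknown node (sum of currents leaving = 0; resistances in Ω):
  Node 1: (V_1 - 12)/60 + (V_1 - 0)/500 = 0
Collecting terms: 0.01867 × V_1 = 0.2  =>  V_1 = 10.71 V
V_th = V_1 - V_2 = 10.71 - 0 = 10.71 V
Step 2 — R_th: zero the source — replace V1 by a short circuit (node 2 merges into node 0) — and find the resistance seen between A (node 1) and B (node 0).
Reduce the network between node 1 (A) and node 0 (B) by series/parallel combination:
  Rp1 = R1 ‖ R2 (parallel, both between nodes 0 and 1) = 1/(1/60 + 1/500) = 53.57 Ω
R_th = 53.57 Ω

Final answer: V_th = 10.71 V, R_th = 53.57 Ω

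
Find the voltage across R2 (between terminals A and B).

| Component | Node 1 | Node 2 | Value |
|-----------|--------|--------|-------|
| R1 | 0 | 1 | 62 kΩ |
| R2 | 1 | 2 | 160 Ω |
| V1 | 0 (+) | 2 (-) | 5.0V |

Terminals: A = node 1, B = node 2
R1 and R2 are in series across V1 (node 0 → node 1 → node 2), and the output A–B is taken across R2, so this is a voltage divider.
Series current: I = V1/(R1 + R2) = 5/(62000 + 160) = 5/62160 = 0.00008044 A
V_R2 = I × R2 = V1 × R2/(R1 + R2) = 5 × 160/62160 = 0.01287 V

Final answer: 0.01287 V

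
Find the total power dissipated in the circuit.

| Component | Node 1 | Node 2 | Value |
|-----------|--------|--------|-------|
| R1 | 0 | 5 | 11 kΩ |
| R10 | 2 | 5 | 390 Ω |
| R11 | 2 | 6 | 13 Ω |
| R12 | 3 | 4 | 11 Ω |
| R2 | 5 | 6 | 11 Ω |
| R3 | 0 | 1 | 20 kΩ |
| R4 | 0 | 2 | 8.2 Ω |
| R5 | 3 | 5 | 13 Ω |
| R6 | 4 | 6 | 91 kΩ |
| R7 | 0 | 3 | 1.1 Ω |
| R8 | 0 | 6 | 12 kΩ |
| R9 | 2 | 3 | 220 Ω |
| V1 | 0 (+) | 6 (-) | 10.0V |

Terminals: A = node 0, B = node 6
Nodal analysis, taking node 6 as the 0 V reference.
Source V1 fixes V_0 = 10 V.
KCL at each unknown node (sum of currents leaving = 0; resistances in Ω):
  Node 1: (V_1 - 10)/20000 = 0
  Node 2: (V_2 - 10)/8.2 + (V_2 - V_3)/220 + (V_2 - V_5)/390 + (V_2 - 0)/13 = 0
  Node 3: (V_3 - V_5)/13 + (V_3 - 10)/1.1 + (V_3 - V_2)/220 + (V_3 - V_4)/11 = 0
  Node 4: (V_4 - 0)/91000 + (V_4 - V_3)/11 = 0
  Node 5: (V_5 - 10)/11000 + (V_5 - 0)/11 + (V_5 - V_3)/13 + (V_5 - V_2)/390 = 0
Collecting terms (coefficients in siemens):
  0.00005·V_1 = 0.0005
  0.206·V_2 - 0.004545·V_3 - 0.002564·V_5 = 1.22
  1.081·V_3 - 0.004545·V_2 - 0.09091·V_4 - 0.07692·V_5 = 9.091
  0.09092·V_4 - 0.09091·V_3 = 0
  0.1705·V_5 - 0.002564·V_2 - 0.07692·V_3 = 0.0009091
Solving these 5 simultaneous equations (Gaussian elimination) gives:
  V_1 = 10 V, V_2 = 6.186 V, V_3 = 9.548 V, V_4 = 9.547 V
  V_5 = 4.406 V
Power in each resistor, P = (ΔV)²/R:
  P_R1 = (10 - 4.406)²/11000 = 0.002844 W
  P_R2 = (4.406 - 0)²/11 = 1.765 W
  P_R3 = (10 - 10)²/20000 = 0 W
  P_R4 = (10 - 6.186)²/8.2 = 1.774 W
  P_R5 = (9.548 - 4.406)²/13 = 2.034 W
  P_R6 = (9.547 - 0)²/91000 = 0.001002 W
  P_R7 = (10 - 9.548)²/1.1 = 0.1857 W
  P_R8 = (10 - 0)²/12000 = 0.008333 W
  P_R9 = (6.186 - 9.548)²/220 = 0.05138 W
  P_R10 = (6.186 - 4.406)²/390 = 0.00812 W
  P_R11 = (6.186 - 0)²/13 = 2.944 W
  P_R12 = (9.548 - 9.547)²/11 = 0.0000001211 W
P_total = P_R1 + P_R2 + P_R3 + P_R4 + P_R5 + P_R6 + P_R7 + P_R8 + P_R9 + P_R10 + P_R11 + P_R12 = 8.774 W

Final answer: 8.774 W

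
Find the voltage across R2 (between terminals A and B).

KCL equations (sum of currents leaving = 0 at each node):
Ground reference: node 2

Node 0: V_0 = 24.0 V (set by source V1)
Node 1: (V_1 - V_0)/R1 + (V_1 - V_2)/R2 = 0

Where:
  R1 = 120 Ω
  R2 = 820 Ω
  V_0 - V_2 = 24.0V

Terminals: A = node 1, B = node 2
R1 and R2 are in series across V1 (node 0 → node 1 → node 2), and the output A–B is taken across R2, so this is a voltage divider.
Series current: I = V1/(R1 + R2) = 24/(120 + 820) = 24/940 = 0.02553 A
V_R2 = I × R2 = V1 × R2/(R1 + R2) = 24 × 820/940 = 20.94 V

Final answer: 20.94 V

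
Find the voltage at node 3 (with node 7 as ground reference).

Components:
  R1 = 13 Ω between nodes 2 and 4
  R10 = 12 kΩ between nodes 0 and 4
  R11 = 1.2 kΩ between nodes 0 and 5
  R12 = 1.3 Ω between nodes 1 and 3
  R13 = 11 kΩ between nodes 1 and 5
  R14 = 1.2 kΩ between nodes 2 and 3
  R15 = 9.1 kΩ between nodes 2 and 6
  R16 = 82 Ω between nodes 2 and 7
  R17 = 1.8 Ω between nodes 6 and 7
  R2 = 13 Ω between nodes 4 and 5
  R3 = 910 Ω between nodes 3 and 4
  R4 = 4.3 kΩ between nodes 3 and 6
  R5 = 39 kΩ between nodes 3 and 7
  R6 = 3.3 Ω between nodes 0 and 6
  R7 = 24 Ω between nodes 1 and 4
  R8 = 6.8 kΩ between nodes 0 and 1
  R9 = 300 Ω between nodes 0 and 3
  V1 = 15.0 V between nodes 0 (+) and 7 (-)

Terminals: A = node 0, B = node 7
Nodal analysis, taking node 7 as the 0 V reference.
Source V1 fixes V_0 = 15 V.
KCL at each unknown node (sum of currents leaving = 0; resistances in Ω):
  Node 1: (V_1 - V_4)/24 + (V_1 - 15)/6800 + (V_1 - V_3)/1.3 + (V_1 - V_5)/11000 = 0
  Node 2: (V_2 - V_4)/13 + (V_2 - V_3)/1200 + (V_2 - V_6)/9100 + (V_2 - 0)/82 = 0
  Node 3: (V_3 - V_4)/910 + (V_3 - V_6)/4300 + (V_3 - 0)/39000 + (V_3 - 15)/300 + (V_3 - V_1)/1.3 + (V_3 - V_2)/1200 = 0
  Node 4: (V_4 - V_2)/13 + (V_4 - V_5)/13 + (V_4 - V_3)/910 + (V_4 - V_1)/24 + (V_4 - 15)/12000 = 0
  Node 5: (V_5 - V_4)/13 + (V_5 - 15)/1200 + (V_5 - V_1)/11000 = 0
  Node 6: (V_6 - V_3)/4300 + (V_6 - 15)/3.3 + (V_6 - V_2)/9100 + (V_6 - 0)/1.8 = 0
Collecting terms (coefficients in siemens):
  0.8111·V_1 - 0.7692·V_3 - 0.04167·V_4 - 0.00009091·V_5 = 0.002206
  0.09006·V_2 - 0.0008333·V_3 - 0.07692·V_4 - 0.0001099·V_6 = 0
  0.7748·V_3 - 0.7692·V_1 - 0.0008333·V_2 - 0.001099·V_4 - 0.0002326·V_6 = 0.05
  0.1967·V_4 - 0.04167·V_1 - 0.07692·V_2 - 0.001099·V_3 - 0.07692·V_5 = 0.00125
  0.07785·V_5 - 0.00009091·V_1 - 0.07692·V_4 = 0.0125
  0.8589·V_6 - 0.0001099·V_2 - 0.0002326·V_3 = 4.545
Solving these 6 simultaneous equations (Gaussian elimination) gives:
  V_1 = 4.997 V, V_2 = 3.655 V, V_3 = 5.038 V, V_4 = 4.217 V
  V_5 = 4.334 V, V_6 = 5.294 V
The requested potential is V_3 = 5.038 V.

Final answer: V_3 = 5.038 V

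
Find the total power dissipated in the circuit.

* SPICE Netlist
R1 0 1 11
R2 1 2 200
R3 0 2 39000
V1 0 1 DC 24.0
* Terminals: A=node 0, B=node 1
Nodal analysis, taking node 1 as the 0 V reference.
Source V1 fixes V_0 = 24 V.
KCL at each unknown node (sum of currents leaving = 0; resistances in Ω):
  Node 2: (V_2 - 0)/200 + (V_2 - 24)/39000 = 0
Collecting terms: 0.005026 × V_2 = 0.0006154  =>  V_2 = 0.1224 V
Power in each resistor, P = (ΔV)²/R:
  P_R1 = (24 - 0)²/11 = 52.36 W
  P_R2 = (0 - 0.1224)²/200 = 0.00007497 W
  P_R3 = (24 - 0.1224)²/39000 = 0.01462 W
P_total = P_R1 + P_R2 + P_R3 = 52.38 W

Final answer: 52.38 W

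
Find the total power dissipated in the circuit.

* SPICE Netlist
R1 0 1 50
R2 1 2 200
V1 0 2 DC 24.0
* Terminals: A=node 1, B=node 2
Nodal analysis, taking node 2 as the 0 V reference.
Source V1 fixes V_0 = 24 V.
KCL at each unknown node (sum of currents leaving = 0; resistances in Ω):
  Node 1: (V_1 - 24)/50 + (V_1 - 0)/200 = 0
Collecting terms: 0.025 × V_1 = 0.48  =>  V_1 = 19.2 V
Power in each resistor, P = (ΔV)²/R:
  P_R1 = (24 - 19.2)²/50 = 0.4608 W
  P_R2 = (19.2 - 0)²/200 = 1.843 W
P_total = P_R1 + P_R2 = 2.304 W

Final answer: 2.304 W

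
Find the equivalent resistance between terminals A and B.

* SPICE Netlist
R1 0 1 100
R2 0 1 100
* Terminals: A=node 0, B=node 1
Reduce the network between node 0 (A) and node 1 (B) by series/parallel combination:
  Rp1 = R1 ‖ R2 (parallel, both between nodes 0 and 1) = 1/(1/100 + 1/100) = 50 Ω
R_eq = 50 Ω

Final answer: 50 Ω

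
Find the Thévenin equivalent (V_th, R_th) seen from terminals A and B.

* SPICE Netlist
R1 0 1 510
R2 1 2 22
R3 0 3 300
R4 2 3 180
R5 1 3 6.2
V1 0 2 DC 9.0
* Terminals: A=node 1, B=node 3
Step 1 — V_th is the open-circuit voltage V_A - V_B (nothing connected across the terminals).
Nodal analysis, taking node 2 as the 0 V reference.
Source V1 fixes V_0 = 9 V.
KCL at each unknown node (sum of currents leaving = 0; resistances in Ω):
  Node 1: (V_1 - 9)/510 + (V_1 - 0)/22 + (V_1 - V_3)/6.2 = 0
  Node 3: (V_3 - 9)/300 + (V_3 - 0)/180 + (V_3 - V_1)/6.2 = 0
Collecting terms (coefficients in siemens):
  0.2087·V_1 - 0.1613·V_3 = 0.01765
  0.1702·V_3 - 0.1613·V_1 = 0.03
Determinant D = (0.2087)(0.1702) - (-0.1613)(-0.1613) = 0.009503
V_1 = [(0.01765)(0.1702) - (-0.1613)(0.03)]/D = 0.8252 V
V_3 = [(0.2087)(0.03) - (0.01765)(-0.1613)]/D = 0.9584 V
V_th = V_1 - V_3 = 0.8252 - 0.9584 = -0.1332 V
Step 2 — R_th: zero the source — replace V1 by a short circuit (node 2 merges into node 0) — and find the resistance seen between A (node 1) and B (node 3).
Reduce the network between node 1 (A) and node 3 (B) by series/parallel combination:
  Rp1 = R1 ‖ R2 (parallel, both between nodes 0 and 1) = 1/(1/510 + 1/22) = 21.09 Ω
  Rp2 = R3 ‖ R4 (parallel, both between nodes 0 and 3) = 1/(1/300 + 1/180) = 112.5 Ω
  Rs1 = Rp1 + Rp2 (series, joined only at node 0) = 21.09 + 112.5 = 133.6 Ω
  Rp3 = R5 ‖ Rs1 (parallel, both between nodes 1 and 3) = 1/(1/6.2 + 1/133.6) = 5.925 Ω
R_th = 5.925 Ω

Final answer: V_th = -0.1332 V, R_th = 5.925 Ω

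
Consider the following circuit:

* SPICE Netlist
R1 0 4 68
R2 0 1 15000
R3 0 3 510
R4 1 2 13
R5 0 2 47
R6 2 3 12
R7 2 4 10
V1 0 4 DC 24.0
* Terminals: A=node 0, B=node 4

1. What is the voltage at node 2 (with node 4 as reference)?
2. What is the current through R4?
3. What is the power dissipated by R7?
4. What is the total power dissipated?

Nodal analysis, taking node 4 as the 0 V reference.
Source V1 fixes V_0 = 24 V.
KCL at each unknown node (sum of currents leaving = 0; resistances in Ω):
  Node 1: (V_1 - 24)/15000 + (V_1 - V_2)/13 = 0
  Node 2: (V_2 - V_1)/13 + (V_2 - 24)/47 + (V_2 - V_3)/12 + (V_2 - 0)/10 = 0
  Node 3: (V_3 - 24)/510 + (V_3 - V_2)/12 = 0
Collecting terms (coefficients in siemens):
  0.07699·V_1 - 0.07692·V_2 = 0.0016
  0.2815·V_2 - 0.07692·V_1 - 0.08333·V_3 = 0.5106
  0.08529·V_3 - 0.08333·V_2 = 0.04706
Solving these 3 simultaneous equations (Gaussian elimination) gives:
  V_1 = 4.546 V, V_2 = 4.529 V, V_3 = 4.976 V
Part 1:
  Read off the nodal solution: V_2 = 4.529 V
Part 2:
  I_R4 = (V_1 - V_2)/R4 = (4.546 - 4.529)/13 = 0.001297 A
  Magnitude: I_R4 = 0.001297 A
Part 3:
  I_R7 = (V_2 - V_4)/R7 = (4.529 - 0)/10 = 0.4529 A
  P_R7 = I_R7² × R7 = (0.4529)² × 10 = 2.051 W
Part 4:
  Power in each resistor, P = (ΔV)²/R:
    P_R1 = (24 - 0)²/68 = 8.471 W
    P_R2 = (24 - 4.546)²/15000 = 0.02523 W
    P_R3 = (24 - 4.976)²/510 = 0.7096 W
    P_R4 = (4.546 - 4.529)²/13 = 0.00002187 W
    P_R5 = (24 - 4.529)²/47 = 8.067 W
    P_R6 = (4.529 - 4.976)²/12 = 0.0167 W
    P_R7 = (4.529 - 0)²/10 = 2.051 W
  P_total = P_R1 + P_R2 + P_R3 + P_R4 + P_R5 + P_R6 + P_R7 = 19.34 W

Final answers:
1. V_2 = 4.529 V
2. I_R4 = 0.001297 A
3. P_R7 = 2.051 W
4. P_total = 19.34 W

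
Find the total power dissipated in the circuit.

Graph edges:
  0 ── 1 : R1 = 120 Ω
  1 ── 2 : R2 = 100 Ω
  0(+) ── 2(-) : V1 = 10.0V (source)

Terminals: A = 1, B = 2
Nodal analysis, taking node 2 as the 0 V reference.
Source V1 fixes V_0 = 10 V.
KCL at each unknown node (sum of currents leaving = 0; resistances in Ω):
  Node 1: (V_1 - 10)/120 + (V_1 - 0)/100 = 0
Collecting terms: 0.01833 × V_1 = 0.08333  =>  V_1 = 4.545 V
Power in each resistor, P = (ΔV)²/R:
  P_R1 = (10 - 4.545)²/120 = 0.2479 W
  P_R2 = (4.545 - 0)²/100 = 0.2066 W
P_total = P_R1 + P_R2 = 0.4545 W

Final answer: 0.4545 W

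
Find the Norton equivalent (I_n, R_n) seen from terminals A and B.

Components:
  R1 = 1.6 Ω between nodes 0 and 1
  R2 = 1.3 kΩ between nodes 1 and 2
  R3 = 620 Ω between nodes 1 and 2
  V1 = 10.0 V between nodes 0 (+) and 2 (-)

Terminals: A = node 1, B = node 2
Find the Thévenin equivalent first; then I_n = V_th/R_th and R_n = R_th.
Step 1 — V_th is the open-circuit voltage V_A - V_B (nothing connected across the terminals).
Nodal analysis, taking node 2 as the 0 V reference.
Source V1 fixes V_0 = 10 V.
KCL at each unknown node (sum of currents leaving = 0; resistances in Ω):
  Node 1: (V_1 - 10)/1.6 + (V_1 - 0)/1300 + (V_1 - 0)/620 = 0
Collecting terms: 0.6274 × V_1 = 6.25  =>  V_1 = 9.962 V
V_th = V_1 - V_2 = 9.962 - 0 = 9.962 V
Step 2 — R_th: zero the source — replace V1 by a short circuit (node 2 merges into node 0) — and find the resistance seen between A (node 1) and B (node 0).
Reduce the network between node 1 (A) and node 0 (B) by series/parallel combination:
  Rp1 = R1 ‖ R2 ‖ R3 (parallel, all between nodes 0 and 1) = 1/(1/1.6 + 1/1300 + 1/620) = 1.594 Ω
R_th = 1.594 Ω
I_n = V_th/R_th = 9.962/1.594 = 6.25 A, and R_n = R_th = 1.594 Ω

Final answer: I_n = 6.25 A, R_n = 1.594 Ω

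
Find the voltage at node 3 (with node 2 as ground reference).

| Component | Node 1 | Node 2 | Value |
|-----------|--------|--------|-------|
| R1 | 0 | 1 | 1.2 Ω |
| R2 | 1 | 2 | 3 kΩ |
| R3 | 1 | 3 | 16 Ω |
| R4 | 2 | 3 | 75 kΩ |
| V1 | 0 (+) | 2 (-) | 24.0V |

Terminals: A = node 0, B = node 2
Nodal analysis, taking node 2 as the 0 V reference.
Source V1 fixes V_0 = 24 V.
KCL at each unknown node (sum of currents leaving = 0; resistances in Ω):
  Node 1: (V_1 - 24)/1.2 + (V_1 - 0)/3000 + (V_1 - V_3)/16 = 0
  Node 3: (V_3 - V_1)/16 + (V_3 - 0)/75000 = 0
Collecting terms (coefficients in siemens):
  0.8962·V_1 - 0.0625·V_3 = 20
  0.06251·V_3 - 0.0625·V_1 = 0
Determinant D = (0.8962)(0.06251) - (-0.0625)(-0.0625) = 0.05212
V_1 = [(20)(0.06251) - (-0.0625)(0)]/D = 23.99 V
V_3 = [(0.8962)(0) - (20)(-0.0625)]/D = 23.98 V
The requested potential is V_3 = 23.98 V.

Final answer: V_3 = 23.98 V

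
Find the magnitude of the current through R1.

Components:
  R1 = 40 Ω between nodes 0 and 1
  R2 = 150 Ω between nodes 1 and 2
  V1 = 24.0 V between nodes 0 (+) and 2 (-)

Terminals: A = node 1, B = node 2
Nodal analysis, taking node 2 as the 0 V reference.
Source V1 fixes V_0 = 24 V.
KCL at each unknown node (sum of currents leaving = 0; resistances in Ω):
  Node 1: (V_1 - 24)/40 + (V_1 - 0)/150 = 0
Collecting terms: 0.03167 × V_1 = 0.6  =>  V_1 = 18.95 V
I_R1 = (V_0 - V_1)/R1 = (24 - 18.95)/40 = 0.1263 A
|I_R1| = 0.1263 A

Final answer: |I_R1| = 0.1263 A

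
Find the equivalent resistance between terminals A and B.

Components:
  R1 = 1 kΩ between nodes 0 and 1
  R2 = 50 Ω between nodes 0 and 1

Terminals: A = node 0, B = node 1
Reduce the network between node 0 (A) and node 1 (B) by series/parallel combination:
  Rp1 = R1 ‖ R2 (parallel, both between nodes 0 and 1) = 1/(1/1000 + 1/50) = 47.62 Ω
R_eq = 47.62 Ω

Final answer: 47.62 Ω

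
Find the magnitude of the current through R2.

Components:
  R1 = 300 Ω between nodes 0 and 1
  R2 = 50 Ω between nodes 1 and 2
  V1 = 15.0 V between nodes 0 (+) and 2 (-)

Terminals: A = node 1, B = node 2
Nodal analysis, taking node 2 as the 0 V reference.
Source V1 fixes V_0 = 15 V.
KCL at each unknown node (sum of currents leaving = 0; resistances in Ω):
  Node 1: (V_1 - 15)/300 + (V_1 - 0)/50 = 0
Collecting terms: 0.02333 × V_1 = 0.05  =>  V_1 = 2.143 V
I_R2 = (V_1 - V_2)/R2 = (2.143 - 0)/50 = 0.04286 A
|I_R2| = 0.04286 A

Final answer: |I_R2| = 0.04286 A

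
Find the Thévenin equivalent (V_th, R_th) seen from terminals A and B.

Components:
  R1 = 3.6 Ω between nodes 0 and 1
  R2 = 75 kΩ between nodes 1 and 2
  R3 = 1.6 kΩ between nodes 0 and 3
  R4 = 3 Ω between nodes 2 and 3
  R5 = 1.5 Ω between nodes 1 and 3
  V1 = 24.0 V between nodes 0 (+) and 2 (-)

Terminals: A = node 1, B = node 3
Step 1 — V_th is the open-circuit voltage V_A - V_B (nothing connected across the terminals).
Nodal analysis, taking node 2 as the 0 V reference.
Source V1 fixes V_0 = 24 V.
KCL at each unknown node (sum of currents leaving = 0; resistances in Ω):
  Node 1: (V_1 - 24)/3.6 + (V_1 - 0)/75000 + (V_1 - V_3)/1.5 = 0
  Node 3: (V_3 - 24)/1600 + (V_3 - 0)/3 + (V_3 - V_1)/1.5 = 0
Collecting terms (coefficients in siemens):
  0.9445·V_1 - 0.6667·V_3 = 6.667
  1.001·V_3 - 0.6667·V_1 = 0.015
Determinant D = (0.9445)(1.001) - (-0.6667)(-0.6667) = 0.5006
V_1 = [(6.667)(1.001) - (-0.6667)(0.015)]/D = 13.35 V
V_3 = [(0.9445)(0.015) - (6.667)(-0.6667)]/D = 8.906 V
V_th = V_1 - V_3 = 13.35 - 8.906 = 4.439 V
Step 2 — R_th: zero the source — replace V1 by a short circuit (node 2 merges into node 0) — and find the resistance seen between A (node 1) and B (node 3).
Reduce the network between node 1 (A) and node 3 (B) by series/parallel combination:
  Rp1 = R1 ‖ R2 (parallel, both between nodes 0 and 1) = 1/(1/3.6 + 1/75000) = 3.6 Ω
  Rp2 = R3 ‖ R4 (parallel, both between nodes 0 and 3) = 1/(1/1600 + 1/3) = 2.994 Ω
  Rs1 = Rp1 + Rp2 (series, joined only at node 0) = 3.6 + 2.994 = 6.594 Ω
  Rp3 = R5 ‖ Rs1 (parallel, both between nodes 1 and 3) = 1/(1/1.5 + 1/6.594) = 1.222 Ω
R_th = 1.222 Ω

Final answer: V_th = 4.439 V, R_th = 1.222 Ω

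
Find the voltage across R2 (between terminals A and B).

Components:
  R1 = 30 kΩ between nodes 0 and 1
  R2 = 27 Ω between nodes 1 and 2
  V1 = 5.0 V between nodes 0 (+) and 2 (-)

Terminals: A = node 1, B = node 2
R1 and R2 are in series across V1 (node 0 → node 1 → node 2), and the output A–B is taken across R2, so this is a voltage divider.
Series current: I = V1/(R1 + R2) = 5/(30000 + 27) = 5/30030 = 0.0001665 A
V_R2 = I × R2 = V1 × R2/(R1 + R2) = 5 × 27/30030 = 0.004496 V

Final answer: 0.004496 V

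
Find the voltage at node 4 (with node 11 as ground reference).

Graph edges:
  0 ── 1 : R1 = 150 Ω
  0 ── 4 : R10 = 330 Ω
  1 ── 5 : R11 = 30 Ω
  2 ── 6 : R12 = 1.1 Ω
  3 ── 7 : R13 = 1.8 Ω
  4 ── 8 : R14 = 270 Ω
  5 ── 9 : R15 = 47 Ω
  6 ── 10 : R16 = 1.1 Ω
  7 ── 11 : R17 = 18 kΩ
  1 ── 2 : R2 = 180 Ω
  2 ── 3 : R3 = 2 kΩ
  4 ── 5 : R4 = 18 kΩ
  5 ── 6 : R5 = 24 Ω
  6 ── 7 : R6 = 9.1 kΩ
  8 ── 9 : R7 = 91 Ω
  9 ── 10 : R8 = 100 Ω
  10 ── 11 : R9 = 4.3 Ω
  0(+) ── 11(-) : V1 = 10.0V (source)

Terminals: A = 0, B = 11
Nodal analysis, taking node 11 as the 0 V reference.
Source V1 fixes V_0 = 10 V.
KCL at each unknown node (sum of currents leaving = 0; resistances in Ω):
  Node 1: (V_1 - 10)/150 + (V_1 - V_2)/180 + (V_1 - V_5)/30 = 0
  Node 2: (V_2 - V_1)/180 + (V_2 - V_3)/2000 + (V_2 - V_6)/1.1 = 0
  Node 3: (V_3 - V_2)/2000 + (V_3 - V_7)/1.8 = 0
  Node 4: (V_4 - V_5)/18000 + (V_4 - 10)/330 + (V_4 - V_8)/270 = 0
  Node 5: (V_5 - V_4)/18000 + (V_5 - V_6)/24 + (V_5 - V_1)/30 + (V_5 - V_9)/47 = 0
  Node 6: (V_6 - V_5)/24 + (V_6 - V_7)/9100 + (V_6 - V_2)/1.1 + (V_6 - V_10)/1.1 = 0
  Node 7: (V_7 - V_6)/9100 + (V_7 - V_3)/1.8 + (V_7 - 0)/18000 = 0
  Node 8: (V_8 - V_9)/91 + (V_8 - V_4)/270 = 0
  Node 9: (V_9 - V_8)/91 + (V_9 - V_10)/100 + (V_9 - V_5)/47 = 0
  Node 10: (V_10 - V_9)/100 + (V_10 - 0)/4.3 + (V_10 - V_6)/1.1 = 0
Collecting terms (coefficients in siemens):
  0.04556·V_1 - 0.005556·V_2 - 0.03333·V_5 = 0.06667
  0.9151·V_2 - 0.005556·V_1 - 0.0005·V_3 - 0.9091·V_6 = 0
  0.5561·V_3 - 0.0005·V_2 - 0.5556·V_7 = 0
  0.00679·V_4 - 0.00005556·V_5 - 0.003704·V_8 = 0.0303
  0.09633·V_5 - 0.03333·V_1 - 0.00005556·V_4 - 0.04167·V_6 - 0.02128·V_9 = 0
  1.86·V_6 - 0.9091·V_2 - 0.04167·V_5 - 0.0001099·V_7 - 0.9091·V_10 = 0
  0.5557·V_7 - 0.5556·V_3 - 0.0001099·V_6 = 0
  0.01469·V_8 - 0.003704·V_4 - 0.01099·V_9 = 0
  0.04227·V_9 - 0.02128·V_5 - 0.01099·V_8 - 0.01·V_10 = 0
  1.152·V_10 - 0.9091·V_6 - 0.01·V_9 = 0
Solving these 10 simultaneous equations (Gaussian elimination) gives:
  V_1 = 2.452 V, V_2 = 0.3407 V, V_3 = 0.3101 V, V_4 = 5.832 V
  V_5 = 1.295 V, V_6 = 0.3278 V, V_7 = 0.3101 V, V_8 = 2.49 V
  V_9 = 1.363 V, V_10 = 0.2706 V
The requested potential is V_4 = 5.832 V.

Final answer: V_4 = 5.832 V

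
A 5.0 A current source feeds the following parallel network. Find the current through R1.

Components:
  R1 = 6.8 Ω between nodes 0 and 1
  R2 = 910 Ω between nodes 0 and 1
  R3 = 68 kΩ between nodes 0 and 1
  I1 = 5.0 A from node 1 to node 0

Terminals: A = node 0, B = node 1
All resistors sit directly between nodes 0 and 1, so they are in parallel and share one voltage V; the full source current 5 A splits among them.
1/R_par = 1/6.8 + 1/910 + 1/68000 = 0.1482 S  =>  R_par = 6.749 Ω
V = I × R_par = 5 × 6.749 = 33.74 V
I_R1 = V/R1 = 33.74/6.8 = 4.962 A

Final answer: 4.962 A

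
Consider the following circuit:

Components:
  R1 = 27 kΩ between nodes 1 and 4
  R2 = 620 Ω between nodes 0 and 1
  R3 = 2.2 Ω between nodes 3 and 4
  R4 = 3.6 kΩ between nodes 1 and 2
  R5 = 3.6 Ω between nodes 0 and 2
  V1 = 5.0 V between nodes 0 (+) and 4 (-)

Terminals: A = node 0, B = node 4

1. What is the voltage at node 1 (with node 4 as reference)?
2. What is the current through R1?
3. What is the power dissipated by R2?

Nodal analysis, taking node 4 as the 0 V reference.
Source V1 fixes V_0 = 5 V.
KCL at each unknown node (sum of currents leaving = 0; resistances in Ω):
  Node 1: (V_1 - 0)/27000 + (V_1 - 5)/620 + (V_1 - V_2)/3600 = 0
  Node 2: (V_2 - V_1)/3600 + (V_2 - 5)/3.6 = 0
  Node 3: (V_3 - 0)/2.2 = 0
Collecting terms (coefficients in siemens):
  0.001928·V_1 - 0.0002778·V_2 = 0.008065
  0.2781·V_2 - 0.0002778·V_1 = 1.389
  0.4545·V_3 = 0
Solving these 3 simultaneous equations (Gaussian elimination) gives:
  V_1 = 4.904 V, V_2 = 5 V, V_3 = 0 V
Part 1:
  Read off the nodal solution: V_1 = 4.904 V
Part 2:
  I_R1 = (V_1 - V_4)/R1 = (4.904 - 0)/27000 = 0.0001816 A
  Magnitude: I_R1 = 0.0001816 A
Part 3:
  I_R2 = (V_0 - V_1)/R2 = (5 - 4.904)/620 = 0.000155 A
  P_R2 = I_R2² × R2 = (0.000155)² × 620 = 0.00001489 W

Final answers:
1. V_1 = 4.904 V
2. I_R1 = 0.0001816 A
3. P_R2 = 1.489e-05 W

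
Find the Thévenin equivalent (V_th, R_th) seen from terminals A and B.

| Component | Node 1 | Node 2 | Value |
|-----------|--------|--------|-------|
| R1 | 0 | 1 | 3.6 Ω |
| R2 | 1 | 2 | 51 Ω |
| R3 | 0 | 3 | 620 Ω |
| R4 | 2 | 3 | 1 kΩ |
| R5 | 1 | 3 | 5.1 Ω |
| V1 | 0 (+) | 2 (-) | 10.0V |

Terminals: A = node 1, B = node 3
Step 1 — V_th is the open-circuit voltage V_A - V_B (nothing connected across the terminals).
Nodal analysis, taking node 2 as the 0 V reference.
Source V1 fixes V_0 = 10 V.
KCL at each unknown node (sum of currents leaving = 0; resistances in Ω):
  Node 1: (V_1 - 10)/3.6 + (V_1 - 0)/51 + (V_1 - V_3)/5.1 = 0
  Node 3: (V_3 - 10)/620 + (V_3 - 0)/1000 + (V_3 - V_1)/5.1 = 0
Collecting terms (coefficients in siemens):
  0.4935·V_1 - 0.1961·V_3 = 2.778
  0.1987·V_3 - 0.1961·V_1 = 0.01613
Determinant D = (0.4935)(0.1987) - (-0.1961)(-0.1961) = 0.0596
V_1 = [(2.778)(0.1987) - (-0.1961)(0.01613)]/D = 9.313 V
V_3 = [(0.4935)(0.01613) - (2.778)(-0.1961)]/D = 9.272 V
V_th = V_1 - V_3 = 9.313 - 9.272 = 0.0413 V
Step 2 — R_th: zero the source — replace V1 by a short circuit (node 2 merges into node 0) — and find the resistance seen between A (node 1) and B (node 3).
Reduce the network between node 1 (A) and node 3 (B) by series/parallel combination:
  Rp1 = R1 ‖ R2 (parallel, both between nodes 0 and 1) = 1/(1/3.6 + 1/51) = 3.363 Ω
  Rp2 = R3 ‖ R4 (parallel, both between nodes 0 and 3) = 1/(1/620 + 1/1000) = 382.7 Ω
  Rs1 = Rp1 + Rp2 (series, joined only at node 0) = 3.363 + 382.7 = 386.1 Ω
  Rp3 = R5 ‖ Rs1 (parallel, both between nodes 1 and 3) = 1/(1/5.1 + 1/386.1) = 5.034 Ω
R_th = 5.034 Ω

Final answer: V_th = 0.0413 V, R_th = 5.034 Ω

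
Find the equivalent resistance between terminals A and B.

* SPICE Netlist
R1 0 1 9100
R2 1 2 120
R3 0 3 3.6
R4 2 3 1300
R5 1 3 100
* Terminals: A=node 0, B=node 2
The network is not a plain series/parallel combination. Inject a 1 A test current into terminal A (node 0) and return it from terminal B (node 2); then R_eq = V_A / (1 A).
Nodal analysis, taking node 2 as the 0 V reference.
Current source I_test pushes 1 A into node 0 and draws it out of node 2.
KCL at each unknown node (sum of currents leaving = 0; resistances in Ω):
  Node 0: (V_0 - V_1)/9100 + (V_0 - V_3)/3.6 - 1 = 0
  Node 1: (V_1 - V_0)/9100 + (V_1 - 0)/120 + (V_1 - V_3)/100 = 0
  Node 3: (V_3 - V_0)/3.6 + (V_3 - V_1)/100 + (V_3 - 0)/1300 = 0
Collecting terms (coefficients in siemens):
  0.2779·V_0 - 0.0001099·V_1 - 0.2778·V_3 = 1
  0.01844·V_1 - 0.0001099·V_0 - 0.01·V_3 = 0
  0.2885·V_3 - 0.2778·V_0 - 0.01·V_1 = 0
Solving these 3 simultaneous equations (Gaussian elimination) gives:
  V_0 = 190.9 V, V_1 = 102.7 V, V_3 = 187.3 V
R_eq = V_0 / 1 A = 190.9 Ω

Final answer: 190.9 Ω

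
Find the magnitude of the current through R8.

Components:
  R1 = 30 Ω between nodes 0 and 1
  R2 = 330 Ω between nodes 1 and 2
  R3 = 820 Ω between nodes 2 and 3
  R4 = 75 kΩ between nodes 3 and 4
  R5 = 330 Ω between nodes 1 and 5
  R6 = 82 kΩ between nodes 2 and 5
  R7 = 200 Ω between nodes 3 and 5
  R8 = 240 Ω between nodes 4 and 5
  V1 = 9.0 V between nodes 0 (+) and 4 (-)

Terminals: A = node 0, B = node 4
Nodal analysis, taking node 4 as the 0 V reference.
Source V1 fixes V_0 = 9 V.
KCL at each unknown node (sum of currents leaving = 0; resistances in Ω):
  Node 1: (V_1 - 9)/30 + (V_1 - V_2)/330 + (V_1 - V_5)/330 = 0
  Node 2: (V_2 - V_1)/330 + (V_2 - V_3)/820 + (V_2 - V_5)/82000 = 0
  Node 3: (V_3 - V_2)/820 + (V_3 - 0)/75000 + (V_3 - V_5)/200 = 0
  Node 5: (V_5 - V_1)/330 + (V_5 - V_2)/82000 + (V_5 - V_3)/200 + (V_5 - 0)/240 = 0
Collecting terms (coefficients in siemens):
  0.03939·V_1 - 0.00303·V_2 - 0.00303·V_5 = 0.3
  0.004262·V_2 - 0.00303·V_1 - 0.00122·V_3 - 0.0000122·V_5 = 0
  0.006233·V_3 - 0.00122·V_2 - 0.005·V_5 = 0
  0.01221·V_5 - 0.00303·V_1 - 0.0000122·V_2 - 0.005·V_3 = 0
Solving these 4 simultaneous equations (Gaussian elimination) gives:
  V_1 = 8.494 V, V_2 = 7.39 V, V_3 = 4.681 V, V_5 = 4.033 V
I_R8 = (V_4 - V_5)/R8 = (0 - 4.033)/240 = -0.0168 A
|I_R8| = 0.0168 A

Final answer: |I_R8| = 0.0168 A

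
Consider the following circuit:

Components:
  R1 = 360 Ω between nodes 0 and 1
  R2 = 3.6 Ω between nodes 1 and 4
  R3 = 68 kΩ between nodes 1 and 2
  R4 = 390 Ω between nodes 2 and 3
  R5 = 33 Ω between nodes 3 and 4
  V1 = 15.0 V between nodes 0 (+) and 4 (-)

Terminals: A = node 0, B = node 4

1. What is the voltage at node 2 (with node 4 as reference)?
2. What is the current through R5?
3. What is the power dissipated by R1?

Nodal analysis, taking node 4 as the 0 V reference.
Source V1 fixes V_0 = 15 V.
KCL at each unknown node (sum of currents leaving = 0; resistances in Ω):
  Node 1: (V_1 - 15)/360 + (V_1 - 0)/3.6 + (V_1 - V_2)/68000 = 0
  Node 2: (V_2 - V_1)/68000 + (V_2 - V_3)/390 = 0
  Node 3: (V_3 - V_2)/390 + (V_3 - 0)/33 = 0
Collecting terms (coefficients in siemens):
  0.2806·V_1 - 0.00001471·V_2 = 0.04167
  0.002579·V_2 - 0.00001471·V_1 - 0.002564·V_3 = 0
  0.03287·V_3 - 0.002564·V_2 = 0
Solving these 3 simultaneous equations (Gaussian elimination) gives:
  V_1 = 0.1485 V, V_2 = 0.0009181 V, V_3 = 0.00007162 V
Part 1:
  Read off the nodal solution: V_2 = 0.0009181 V
Part 2:
  I_R5 = (V_3 - V_4)/R5 = (0.00007162 - 0)/33 = 0.00000217 A
  Magnitude: I_R5 = 0.00000217 A
Part 3:
  I_R1 = (V_0 - V_1)/R1 = (15 - 0.1485)/360 = 0.04125 A
  P_R1 = I_R1² × R1 = (0.04125)² × 360 = 0.6127 W

Final answers:
1. V_2 = 0.0009181 V
2. I_R5 = 2.17e-06 A
3. P_R1 = 0.6127 W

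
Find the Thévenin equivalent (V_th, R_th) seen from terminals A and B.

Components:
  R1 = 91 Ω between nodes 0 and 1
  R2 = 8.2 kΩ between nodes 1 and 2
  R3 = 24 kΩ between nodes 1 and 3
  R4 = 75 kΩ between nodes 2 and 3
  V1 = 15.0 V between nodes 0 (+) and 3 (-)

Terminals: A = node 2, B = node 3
Step 1 — V_th is the open-circuit voltage V_A - V_B (nothing connected across the terminals).
Nodal analysis, taking node 3 as the 0 V reference.
Source V1 fixes V_0 = 15 V.
KCL at each unknown node (sum of currents leaving = 0; resistances in Ω):
  Node 1: (V_1 - 15)/91 + (V_1 - V_2)/8200 + (V_1 - 0)/24000 = 0
  Node 2: (V_2 - V_1)/8200 + (V_2 - 0)/75000 = 0
Collecting terms (coefficients in siemens):
  0.01115·V_1 - 0.000122·V_2 = 0.1648
  0.0001353·V_2 - 0.000122·V_1 = 0
Determinant D = (0.01115)(0.0001353) - (-0.000122)(-0.000122) = 0.000001494
V_1 = [(0.1648)(0.0001353) - (-0.000122)(0)]/D = 14.93 V
V_2 = [(0.01115)(0) - (0.1648)(-0.000122)]/D = 13.46 V
V_th = V_2 - V_3 = 13.46 - 0 = 13.46 V
Step 2 — R_th: zero the source — replace V1 by a short circuit (node 3 merges into node 0) — and find the resistance seen between A (node 2) and B (node 0).
Reduce the network between node 2 (A) and node 0 (B) by series/parallel combination:
  Rp1 = R1 ‖ R3 (parallel, both between nodes 0 and 1) = 1/(1/91 + 1/24000) = 90.66 Ω
  Rs1 = R2 + Rp1 (series, joined only at node 1) = 8200 + 90.66 = 8291 Ω
  Rp2 = R4 ‖ Rs1 (parallel, both between nodes 0 and 2) = 1/(1/75000 + 1/8291) = 7465 Ω
R_th = 7.465 kΩ

Final answer: V_th = 13.46 V, R_th = 7.465 kΩ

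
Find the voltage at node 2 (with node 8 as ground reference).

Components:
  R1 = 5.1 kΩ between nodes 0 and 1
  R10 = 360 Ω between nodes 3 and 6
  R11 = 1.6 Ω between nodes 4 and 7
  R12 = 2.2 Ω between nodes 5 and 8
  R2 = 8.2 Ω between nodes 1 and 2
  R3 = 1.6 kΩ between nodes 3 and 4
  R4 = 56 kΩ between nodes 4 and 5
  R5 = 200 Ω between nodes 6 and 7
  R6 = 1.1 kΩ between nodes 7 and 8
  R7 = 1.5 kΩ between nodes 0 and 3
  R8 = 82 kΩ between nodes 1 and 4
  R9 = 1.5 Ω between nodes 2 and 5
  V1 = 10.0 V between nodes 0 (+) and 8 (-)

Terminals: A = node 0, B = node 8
Nodal analysis, taking node 8 as the 0 V reference.
Source V1 fixes V_0 = 10 V.
KCL at each unknown node (sum of currents leaving = 0; resistances in Ω):
  Node 1: (V_1 - 10)/5100 + (V_1 - V_2)/8.2 + (V_1 - V_4)/82000 = 0
  Node 2: (V_2 - V_1)/8.2 + (V_2 - V_5)/1.5 = 0
  Node 3: (V_3 - V_4)/1600 + (V_3 - 10)/1500 + (V_3 - V_6)/360 = 0
  Node 4: (V_4 - V_3)/1600 + (V_4 - V_5)/56000 + (V_4 - V_1)/82000 + (V_4 - V_7)/1.6 = 0
  Node 5: (V_5 - V_4)/56000 + (V_5 - V_2)/1.5 + (V_5 - 0)/2.2 = 0
  Node 6: (V_6 - V_7)/200 + (V_6 - V_3)/360 = 0
  Node 7: (V_7 - V_6)/200 + (V_7 - 0)/1100 + (V_7 - V_4)/1.6 = 0
Collecting terms (coefficients in siemens):
  0.1222·V_1 - 0.122·V_2 - 0.0000122·V_4 = 0.001961
  0.7886·V_2 - 0.122·V_1 - 0.6667·V_5 = 0
  0.004069·V_3 - 0.000625·V_4 - 0.002778·V_6 = 0.006667
  0.6257·V_4 - 0.0000122·V_1 - 0.000625·V_3 - 0.00001786·V_5 - 0.625·V_7 = 0
  1.121·V_5 - 0.6667·V_2 - 0.00001786·V_4 = 0
  0.007778·V_6 - 0.002778·V_3 - 0.005·V_7 = 0
  0.6309·V_7 - 0.625·V_4 - 0.005·V_6 = 0
Solving these 7 simultaneous equations (Gaussian elimination) gives:
  V_1 = 0.02393 V, V_2 = 0.007538 V, V_3 = 4.966 V, V_4 = 3.575 V
  V_5 = 0.004539 V, V_6 = 4.071 V, V_7 = 3.574 V
The requested potential is V_2 = 0.007538 V.

Final answer: V_2 = 0.007538 V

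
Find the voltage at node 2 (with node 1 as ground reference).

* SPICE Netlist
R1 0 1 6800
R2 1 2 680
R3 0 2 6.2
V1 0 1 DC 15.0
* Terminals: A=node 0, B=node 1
Nodal analysis, taking node 1 as the 0 V reference.
Source V1 fixes V_0 = 15 V.
KCL at each unknown node (sum of currents leaving = 0; resistances in Ω):
  Node 2: (V_2 - 0)/680 + (V_2 - 15)/6.2 = 0
Collecting terms: 0.1628 × V_2 = 2.419  =>  V_2 = 14.86 V
The requested potential is V_2 = 14.86 V.

Final answer: V_2 = 14.86 V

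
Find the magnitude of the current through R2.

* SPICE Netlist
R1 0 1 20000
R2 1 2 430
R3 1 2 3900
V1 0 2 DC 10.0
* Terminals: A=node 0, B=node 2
Nodal analysis, taking node 2 as the 0 V reference.
Source V1 fixes V_0 = 10 V.
KCL at each unknown node (sum of currents leaving = 0; resistances in Ω):
  Node 1: (V_1 - 10)/20000 + (V_1 - 0)/430 + (V_1 - 0)/3900 = 0
Collecting terms: 0.002632 × V_1 = 0.0005  =>  V_1 = 0.19 V
I_R2 = (V_1 - V_2)/R2 = (0.19 - 0)/430 = 0.0004418 A
|I_R2| = 0.0004418 A

Final answer: |I_R2| = 0.0004418 A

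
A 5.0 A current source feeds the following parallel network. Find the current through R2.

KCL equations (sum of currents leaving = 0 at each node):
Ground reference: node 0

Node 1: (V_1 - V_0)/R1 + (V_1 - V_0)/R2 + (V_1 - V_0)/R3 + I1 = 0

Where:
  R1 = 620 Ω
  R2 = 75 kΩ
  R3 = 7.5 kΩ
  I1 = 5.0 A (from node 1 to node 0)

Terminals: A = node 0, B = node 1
All resistors sit directly between nodes 0 and 1, so they are in parallel and share one voltage V; the full source current 5 A splits among them.
1/R_par = 1/620 + 1/75000 + 1/7500 = 0.00176 S  =>  R_par = 568.3 Ω
V = I × R_par = 5 × 568.3 = 2842 V
I_R2 = V/R2 = 2842/75000 = 0.03789 A

Final answer: 0.03789 A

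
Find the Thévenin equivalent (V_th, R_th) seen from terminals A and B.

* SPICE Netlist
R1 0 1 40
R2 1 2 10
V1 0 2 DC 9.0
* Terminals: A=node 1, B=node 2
Step 1 — V_th is the open-circuit voltage V_A - V_B (nothing connected across the terminals).
Nodal analysis, taking node 2 as the 0 V reference.
Source V1 fixes V_0 = 9 V.
KCL at each unknown node (sum of currents leaving = 0; resistances in Ω):
  Node 1: (V_1 - 9)/40 + (V_1 - 0)/10 = 0
Collecting terms: 0.125 × V_1 = 0.225  =>  V_1 = 1.8 V
V_th = V_1 - V_2 = 1.8 - 0 = 1.8 V
Step 2 — R_th: zero the source — replace V1 by a short circuit (node 2 merges into node 0) — and find the resistance seen between A (node 1) and B (node 0).
Reduce the network between node 1 (A) and node 0 (B) by series/parallel combination:
  Rp1 = R1 ‖ R2 (parallel, both between nodes 0 and 1) = 1/(1/40 + 1/10) = 8 Ω
R_th = 8 Ω

Final answer: V_th = 1.8 V, R_th = 8 Ω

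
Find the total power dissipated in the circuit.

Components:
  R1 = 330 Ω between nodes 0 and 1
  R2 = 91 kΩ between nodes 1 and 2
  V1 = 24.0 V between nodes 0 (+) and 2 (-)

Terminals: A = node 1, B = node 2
Nodal analysis, taking node 2 as the 0 V reference.
Source V1 fixes V_0 = 24 V.
KCL at each unknown node (sum of currents leaving = 0; resistances in Ω):
  Node 1: (V_1 - 24)/330 + (V_1 - 0)/91000 = 0
Collecting terms: 0.003041 × V_1 = 0.07273  =>  V_1 = 23.91 V
Power in each resistor, P = (ΔV)²/R:
  P_R1 = (24 - 23.91)²/330 = 0.00002279 W
  P_R2 = (23.91 - 0)²/91000 = 0.006284 W
P_total = P_R1 + P_R2 = 0.006307 W

Final answer: 0.006307 W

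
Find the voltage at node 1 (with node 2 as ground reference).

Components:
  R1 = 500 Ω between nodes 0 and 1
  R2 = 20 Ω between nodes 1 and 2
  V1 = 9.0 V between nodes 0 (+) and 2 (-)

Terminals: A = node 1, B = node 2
Nodal analysis, taking node 2 as the 0 V reference.
Source V1 fixes V_0 = 9 V.
KCL at each unknown node (sum of currents leaving = 0; resistances in Ω):
  Node 1: (V_1 - 9)/500 + (V_1 - 0)/20 = 0
Collecting terms: 0.052 × V_1 = 0.018  =>  V_1 = 0.3462 V
The requested potential is V_1 = 0.3462 V.

Final answer: V_1 = 0.3462 V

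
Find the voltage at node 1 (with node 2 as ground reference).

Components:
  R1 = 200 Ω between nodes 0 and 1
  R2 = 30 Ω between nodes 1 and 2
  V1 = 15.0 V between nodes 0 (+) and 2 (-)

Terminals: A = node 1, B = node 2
Nodal analysis, taking node 2 as the 0 V reference.
Source V1 fixes V_0 = 15 V.
KCL at each unknown node (sum of currents leaving = 0; resistances in Ω):
  Node 1: (V_1 - 15)/200 + (V_1 - 0)/30 = 0
Collecting terms: 0.03833 × V_1 = 0.075  =>  V_1 = 1.957 V
The requested potential is V_1 = 1.957 V.

Final answer: V_1 = 1.957 V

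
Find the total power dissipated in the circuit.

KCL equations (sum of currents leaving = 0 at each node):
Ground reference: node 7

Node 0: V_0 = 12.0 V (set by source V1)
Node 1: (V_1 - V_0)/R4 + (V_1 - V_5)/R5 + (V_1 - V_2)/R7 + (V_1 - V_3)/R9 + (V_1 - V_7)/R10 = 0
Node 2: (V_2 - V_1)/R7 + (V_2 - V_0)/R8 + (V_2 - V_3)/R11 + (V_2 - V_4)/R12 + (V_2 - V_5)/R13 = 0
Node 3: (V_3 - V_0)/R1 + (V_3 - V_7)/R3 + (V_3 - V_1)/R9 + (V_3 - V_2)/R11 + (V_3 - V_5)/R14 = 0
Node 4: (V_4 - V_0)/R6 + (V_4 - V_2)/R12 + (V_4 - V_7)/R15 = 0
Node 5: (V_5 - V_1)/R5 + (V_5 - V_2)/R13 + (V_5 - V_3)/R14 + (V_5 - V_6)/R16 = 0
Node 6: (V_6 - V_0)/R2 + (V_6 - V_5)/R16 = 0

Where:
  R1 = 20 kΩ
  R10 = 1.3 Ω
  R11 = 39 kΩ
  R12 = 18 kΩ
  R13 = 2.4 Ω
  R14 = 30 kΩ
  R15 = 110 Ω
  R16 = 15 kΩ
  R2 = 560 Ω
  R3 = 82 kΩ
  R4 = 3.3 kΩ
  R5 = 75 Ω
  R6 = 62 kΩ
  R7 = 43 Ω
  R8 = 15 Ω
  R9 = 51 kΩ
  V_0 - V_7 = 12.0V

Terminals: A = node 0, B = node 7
Nodal analysis, taking node 7 as the 0 V reference.
Source V1 fixes V_0 = 12 V.
KCL at each unknown node (sum of currents leaving = 0; resistances in Ω):
  Node 1: (V_1 - 12)/3300 + (V_1 - V_5)/75 + (V_1 - V_2)/43 + (V_1 - V_3)/51000 + (V_1 - 0)/1.3 = 0
  Node 2: (V_2 - V_1)/43 + (V_2 - 12)/15 + (V_2 - V_3)/39000 + (V_2 - V_4)/18000 + (V_2 - V_5)/2.4 = 0
  Node 3: (V_3 - 12)/20000 + (V_3 - 0)/82000 + (V_3 - V_1)/51000 + (V_3 - V_2)/39000 + (V_3 - V_5)/30000 = 0
  Node 4: (V_4 - 12)/62000 + (V_4 - V_2)/18000 + (V_4 - 0)/110 = 0
  Node 5: (V_5 - V_1)/75 + (V_5 - V_2)/2.4 + (V_5 - V_3)/30000 + (V_5 - V_6)/15000 = 0
  Node 6: (V_6 - 12)/560 + (V_6 - V_5)/15000 = 0
Collecting terms (coefficients in siemens):
  0.8061·V_1 - 0.02326·V_2 - 0.00001961·V_3 - 0.01333·V_5 = 0.003636
  0.5067·V_2 - 0.02326·V_1 - 0.00002564·V_3 - 0.00005556·V_4 - 0.4167·V_5 = 0.8
  0.0001408·V_3 - 0.00001961·V_1 - 0.00002564·V_2 - 0.00003333·V_5 = 0.0006
  0.009163·V_4 - 0.00005556·V_2 = 0.0001935
  0.4301·V_5 - 0.01333·V_1 - 0.4167·V_2 - 0.00003333·V_3 - 0.00006667·V_6 = 0
  0.001852·V_6 - 0.00006667·V_5 = 0.02143
Solving these 6 simultaneous equations (Gaussian elimination) gives:
  V_1 = 0.3596 V, V_2 = 7.904 V, V_3 = 7.568 V, V_4 = 0.06905 V
  V_5 = 7.67 V, V_6 = 11.84 V
Power in each resistor, P = (ΔV)²/R:
  P_R1 = (12 - 7.568)²/20000 = 0.0009822 W
  P_R2 = (12 - 11.84)²/560 = 0.00004336 W
  P_R3 = (7.568 - 0)²/82000 = 0.0006985 W
  P_R4 = (12 - 0.3596)²/3300 = 0.04106 W
  P_R5 = (0.3596 - 7.67)²/75 = 0.7126 W
  P_R6 = (12 - 0.06905)²/62000 = 0.002296 W
  P_R7 = (0.3596 - 7.904)²/43 = 1.324 W
  P_R8 = (12 - 7.904)²/15 = 1.119 W
  P_R9 = (0.3596 - 7.568)²/51000 = 0.001019 W
  P_R10 = (0.3596 - 0)²/1.3 = 0.09945 W
  P_R11 = (7.904 - 7.568)²/39000 = 0.000002891 W
  P_R12 = (7.904 - 0.06905)²/18000 = 0.00341 W
  P_R13 = (7.904 - 7.67)²/2.4 = 0.02268 W
  P_R14 = (7.568 - 7.67)²/30000 = 0.0000003501 W
  P_R15 = (0.06905 - 0)²/110 = 0.00004334 W
  P_R16 = (7.67 - 11.84)²/15000 = 0.001161 W
P_total = P_R1 + P_R2 + P_R3 + P_R4 + P_R5 + P_R6 + P_R7 + P_R8 + P_R9 + P_R10 + P_R11 + P_R12 + P_R13 + P_R14 + P_R15 + P_R16 = 3.328 W

Final answer: 3.328 W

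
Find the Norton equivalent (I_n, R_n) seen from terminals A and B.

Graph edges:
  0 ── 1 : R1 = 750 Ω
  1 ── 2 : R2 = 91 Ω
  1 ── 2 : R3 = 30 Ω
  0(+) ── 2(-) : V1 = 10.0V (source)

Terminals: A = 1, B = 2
Find the Thévenin equivalent first; then I_n = V_th/R_th and R_n = R_th.
Step 1 — V_th is the open-circuit voltage V_A - V_B (nothing connected across the terminals).
Nodal analysis, taking node 2 as the 0 V reference.
Source V1 fixes V_0 = 10 V.
KCL at each unknown node (sum of currents leaving = 0; resistances in Ω):
  Node 1: (V_1 - 10)/750 + (V_1 - 0)/91 + (V_1 - 0)/30 = 0
Collecting terms: 0.04566 × V_1 = 0.01333  =>  V_1 = 0.292 V
V_th = V_1 - V_2 = 0.292 - 0 = 0.292 V
Step 2 — R_th: zero the source — replace V1 by a short circuit (node 2 merges into node 0) — and find the resistance seen between A (node 1) and B (node 0).
Reduce the network between node 1 (A) and node 0 (B) by series/parallel combination:
  Rp1 = R1 ‖ R2 ‖ R3 (parallel, all between nodes 0 and 1) = 1/(1/750 + 1/91 + 1/30) = 21.9 Ω
R_th = 21.9 Ω
I_n = V_th/R_th = 0.292/21.9 = 0.01333 A, and R_n = R_th = 21.9 Ω

Final answer: I_n = 0.01333 A, R_n = 21.9 Ω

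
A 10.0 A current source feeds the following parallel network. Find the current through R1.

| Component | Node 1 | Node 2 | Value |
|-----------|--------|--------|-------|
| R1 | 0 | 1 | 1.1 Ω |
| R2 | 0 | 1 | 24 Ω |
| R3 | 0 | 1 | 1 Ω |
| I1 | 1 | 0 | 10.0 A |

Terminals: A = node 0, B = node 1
All resistors sit directly between nodes 0 and 1, so they are in parallel and share one voltage V; the full source current 10 A splits among them.
1/R_par = 1/1.1 + 1/24 + 1/1 = 1.951 S  =>  R_par = 0.5126 Ω
V = I × R_par = 10 × 0.5126 = 5.126 V
I_R1 = V/R1 = 5.126/1.1 = 4.66 A

Final answer: 4.66 A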